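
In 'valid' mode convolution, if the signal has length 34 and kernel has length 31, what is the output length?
'Valid' mode counts only positions where the kernel fully overlaps the signal: m - n + 1 = 34 - 31 + 1 = 4

4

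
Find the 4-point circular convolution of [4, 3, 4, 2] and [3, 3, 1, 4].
Use y[k] = Σ_j f[j]·g[(k-j) mod 4]. y[0] = 4×3 + 3×4 + 4×1 + 2×3 = 34; y[1] = 4×3 + 3×3 + 4×4 + 2×1 = 39; y[2] = 4×1 + 3×3 + 4×3 + 2×4 = 33; y[3] = 4×4 + 3×1 + 4×3 + 2×3 = 37. Result: [34, 39, 33, 37]

[34, 39, 33, 37]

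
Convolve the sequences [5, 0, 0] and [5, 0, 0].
y[0] = 5×5 = 25; y[1] = 5×0 + 0×5 = 0; y[2] = 5×0 + 0×0 + 0×5 = 0; y[3] = 0×0 + 0×0 = 0; y[4] = 0×0 = 0

[25, 0, 0, 0, 0]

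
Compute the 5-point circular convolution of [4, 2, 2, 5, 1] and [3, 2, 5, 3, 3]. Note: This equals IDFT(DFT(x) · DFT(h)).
Either evaluate y[k] = Σ_j x[j]·h[(k-j) mod 5] directly, or use IDFT(DFT(x) · DFT(h)). y[0] = 4×3 + 2×3 + 2×3 + 5×5 + 1×2 = 51; y[1] = 4×2 + 2×3 + 2×3 + 5×3 + 1×5 = 40; y[2] = 4×5 + 2×2 + 2×3 + 5×3 + 1×3 = 48; y[3] = 4×3 + 2×5 + 2×2 + 5×3 + 1×3 = 44; y[4] = 4×3 + 2×3 + 2×5 + 5×2 + 1×3 = 41. Result: [51, 40, 48, 44, 41]

[51, 40, 48, 44, 41]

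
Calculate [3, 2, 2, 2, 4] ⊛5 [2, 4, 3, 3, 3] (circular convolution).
Use y[k] = Σ_j u[j]·v[(k-j) mod 5]. y[0] = 3×2 + 2×3 + 2×3 + 2×3 + 4×4 = 40; y[1] = 3×4 + 2×2 + 2×3 + 2×3 + 4×3 = 40; y[2] = 3×3 + 2×4 + 2×2 + 2×3 + 4×3 = 39; y[3] = 3×3 + 2×3 + 2×4 + 2×2 + 4×3 = 39; y[4] = 3×3 + 2×3 + 2×3 + 2×4 + 4×2 = 37. Result: [40, 40, 39, 39, 37]

[40, 40, 39, 39, 37]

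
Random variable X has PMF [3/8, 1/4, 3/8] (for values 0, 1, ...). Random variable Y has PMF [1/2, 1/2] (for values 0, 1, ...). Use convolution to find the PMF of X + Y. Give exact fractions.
P(X+Y=k) = Σ_i P(X=i)·P(Y=k-i) — a convolution of [3/8, 1/4, 3/8] and [1/2, 1/2]. P(X+Y=0) = (3/8)×(1/2) = 3/16; P(X+Y=1) = (3/8)×(1/2) + (1/4)×(1/2) = 3/16 + 1/8 = 5/16; P(X+Y=2) = (1/4)×(1/2) + (3/8)×(1/2) = 1/8 + 3/16 = 5/16; P(X+Y=3) = (3/8)×(1/2) = 3/16. PMF: [3/16, 5/16, 5/16, 3/16] (sums to 1 ✓)

[3/16, 5/16, 5/16, 3/16]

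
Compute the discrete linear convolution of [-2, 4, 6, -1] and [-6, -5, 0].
y[0] = -2×-6 = 12; y[1] = -2×-5 + 4×-6 = -14; y[2] = -2×0 + 4×-5 + 6×-6 = -56; y[3] = 4×0 + 6×-5 + -1×-6 = -24; y[4] = 6×0 + -1×-5 = 5; y[5] = -1×0 = 0

[12, -14, -56, -24, 5, 0]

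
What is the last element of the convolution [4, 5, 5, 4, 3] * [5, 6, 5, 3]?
Use y[k] = Σ_i a[i]·b[k-i] at k=7. y[7] = 3×3 = 9

9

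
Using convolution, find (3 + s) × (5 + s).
Ascending coefficients: a = [3, 1], b = [5, 1]. c[0] = 3×5 = 15; c[1] = 3×1 + 1×5 = 8; c[2] = 1×1 = 1. Result coefficients: [15, 8, 1] → 15 + 8s + s^2

15 + 8s + s^2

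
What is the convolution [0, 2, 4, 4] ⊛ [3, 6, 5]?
y[0] = 0×3 = 0; y[1] = 0×6 + 2×3 = 6; y[2] = 0×5 + 2×6 + 4×3 = 24; y[3] = 2×5 + 4×6 + 4×3 = 46; y[4] = 4×5 + 4×6 = 44; y[5] = 4×5 = 20

[0, 6, 24, 46, 44, 20]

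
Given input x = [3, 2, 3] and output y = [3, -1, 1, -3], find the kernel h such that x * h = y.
Output length 4 = len(x) + len(h) - 1 ⇒ len(h) = 2. Solve h forward using h[k] = (y[k] - Σ_{i≥1} x[i]·h[k-i]) / x[0]: h[0] = y[0] / x[0] = 3 / 3 = 1; h[1] = (y[1] - 2×1) / x[0] = (-1 - 2×1) / 3 = -1. So h = [1, -1]. Forward-check [3, 2, 3] * [1, -1]: y[0] = 3×1 = 3; y[1] = 3×-1 + 2×1 = -1; y[2] = 2×-1 + 3×1 = 1; y[3] = 3×-1 = -3 → [3, -1, 1, -3] ✓

[1, -1]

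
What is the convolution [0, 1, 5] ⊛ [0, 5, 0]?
y[0] = 0×0 = 0; y[1] = 0×5 + 1×0 = 0; y[2] = 0×0 + 1×5 + 5×0 = 5; y[3] = 1×0 + 5×5 = 25; y[4] = 5×0 = 0

[0, 0, 5, 25, 0]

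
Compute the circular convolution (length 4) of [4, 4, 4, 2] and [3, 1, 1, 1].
Use y[k] = Σ_j a[j]·b[(k-j) mod 4]. y[0] = 4×3 + 4×1 + 4×1 + 2×1 = 22; y[1] = 4×1 + 4×3 + 4×1 + 2×1 = 22; y[2] = 4×1 + 4×1 + 4×3 + 2×1 = 22; y[3] = 4×1 + 4×1 + 4×1 + 2×3 = 18. Result: [22, 22, 22, 18]

[22, 22, 22, 18]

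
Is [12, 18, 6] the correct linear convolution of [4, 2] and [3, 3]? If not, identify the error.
Recompute linear convolution of [4, 2] and [3, 3]: y[0] = 4×3 = 12; y[1] = 4×3 + 2×3 = 18; y[2] = 2×3 = 6 → [12, 18, 6]. Given [12, 18, 6] matches, so answer: Yes

Yes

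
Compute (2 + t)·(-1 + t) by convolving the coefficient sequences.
Ascending coefficients: a = [2, 1], b = [-1, 1]. c[0] = 2×-1 = -2; c[1] = 2×1 + 1×-1 = 1; c[2] = 1×1 = 1. Result coefficients: [-2, 1, 1] → -2 + t + t^2

-2 + t + t^2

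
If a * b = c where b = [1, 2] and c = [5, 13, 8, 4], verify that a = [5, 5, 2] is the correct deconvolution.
Forward-compute [5, 5, 2] * [1, 2]: c[0] = 5×1 = 5; c[1] = 5×2 + 5×1 = 15; c[2] = 5×2 + 2×1 = 12; c[3] = 2×2 = 4 → [5, 15, 12, 4]. Does not match given c = [5, 13, 8, 4].

Not verified. [5, 5, 2] * [1, 2] = [5, 15, 12, 4], which differs from [5, 13, 8, 4] at index 1.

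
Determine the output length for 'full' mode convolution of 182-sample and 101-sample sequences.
Linear/full convolution length: m + n - 1 = 182 + 101 - 1 = 282

282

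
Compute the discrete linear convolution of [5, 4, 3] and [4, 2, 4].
y[0] = 5×4 = 20; y[1] = 5×2 + 4×4 = 26; y[2] = 5×4 + 4×2 + 3×4 = 40; y[3] = 4×4 + 3×2 = 22; y[4] = 3×4 = 12

[20, 26, 40, 22, 12]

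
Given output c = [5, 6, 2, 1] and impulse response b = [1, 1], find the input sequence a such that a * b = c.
Deconvolve c=[5, 6, 2, 1] by b=[1, 1]. Since b[0]=1, solve forward: a[0] = c[0] / 1 = 5; a[1] = (c[1] - 5×1) / 1 = 1; a[2] = (c[2] - 1×1) / 1 = 1. So a = [5, 1, 1]. Check by forward convolution: c[0] = 5×1 = 5; c[1] = 5×1 + 1×1 = 6; c[2] = 1×1 + 1×1 = 2; c[3] = 1×1 = 1

[5, 1, 1]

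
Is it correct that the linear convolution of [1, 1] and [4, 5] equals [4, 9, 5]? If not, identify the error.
Recompute linear convolution of [1, 1] and [4, 5]: y[0] = 1×4 = 4; y[1] = 1×5 + 1×4 = 9; y[2] = 1×5 = 5 → [4, 9, 5]. Given [4, 9, 5] matches, so answer: Yes

Yes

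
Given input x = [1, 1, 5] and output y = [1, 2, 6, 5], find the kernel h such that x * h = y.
Output length 4 = len(x) + len(h) - 1 ⇒ len(h) = 2. Solve h forward using h[k] = (y[k] - Σ_{i≥1} x[i]·h[k-i]) / x[0]: h[0] = y[0] / x[0] = 1 / 1 = 1; h[1] = (y[1] - 1×1) / x[0] = (2 - 1×1) / 1 = 1. So h = [1, 1]. Forward-check [1, 1, 5] * [1, 1]: y[0] = 1×1 = 1; y[1] = 1×1 + 1×1 = 2; y[2] = 1×1 + 5×1 = 6; y[3] = 5×1 = 5 → [1, 2, 6, 5] ✓

[1, 1]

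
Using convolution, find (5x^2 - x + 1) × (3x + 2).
Ascending coefficients: a = [1, -1, 5], b = [2, 3]. c[0] = 1×2 = 2; c[1] = 1×3 + -1×2 = 1; c[2] = -1×3 + 5×2 = 7; c[3] = 5×3 = 15. Result coefficients: [2, 1, 7, 15] → 15x^3 + 7x^2 + x + 2

15x^3 + 7x^2 + x + 2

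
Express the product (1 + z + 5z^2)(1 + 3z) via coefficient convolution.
Ascending coefficients: a = [1, 1, 5], b = [1, 3]. c[0] = 1×1 = 1; c[1] = 1×3 + 1×1 = 4; c[2] = 1×3 + 5×1 = 8; c[3] = 5×3 = 15. Result coefficients: [1, 4, 8, 15] → 1 + 4z + 8z^2 + 15z^3

1 + 4z + 8z^2 + 15z^3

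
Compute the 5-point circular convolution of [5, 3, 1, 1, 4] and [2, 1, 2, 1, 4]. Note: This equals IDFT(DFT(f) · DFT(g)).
Either evaluate y[k] = Σ_j f[j]·g[(k-j) mod 5] directly, or use IDFT(DFT(f) · DFT(g)). y[0] = 5×2 + 3×4 + 1×1 + 1×2 + 4×1 = 29; y[1] = 5×1 + 3×2 + 1×4 + 1×1 + 4×2 = 24; y[2] = 5×2 + 3×1 + 1×2 + 1×4 + 4×1 = 23; y[3] = 5×1 + 3×2 + 1×1 + 1×2 + 4×4 = 30; y[4] = 5×4 + 3×1 + 1×2 + 1×1 + 4×2 = 34. Result: [29, 24, 23, 30, 34]

[29, 24, 23, 30, 34]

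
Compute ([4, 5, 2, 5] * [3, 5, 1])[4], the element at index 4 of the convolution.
Use y[k] = Σ_i a[i]·b[k-i] at k=4. y[4] = 2×1 + 5×5 = 27

27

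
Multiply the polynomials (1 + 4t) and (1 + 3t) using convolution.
Ascending coefficients: a = [1, 4], b = [1, 3]. c[0] = 1×1 = 1; c[1] = 1×3 + 4×1 = 7; c[2] = 4×3 = 12. Result coefficients: [1, 7, 12] → 1 + 7t + 12t^2

1 + 7t + 12t^2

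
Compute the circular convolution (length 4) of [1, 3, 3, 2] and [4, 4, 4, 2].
Use y[k] = Σ_j f[j]·g[(k-j) mod 4]. y[0] = 1×4 + 3×2 + 3×4 + 2×4 = 30; y[1] = 1×4 + 3×4 + 3×2 + 2×4 = 30; y[2] = 1×4 + 3×4 + 3×4 + 2×2 = 32; y[3] = 1×2 + 3×4 + 3×4 + 2×4 = 34. Result: [30, 30, 32, 34]

[30, 30, 32, 34]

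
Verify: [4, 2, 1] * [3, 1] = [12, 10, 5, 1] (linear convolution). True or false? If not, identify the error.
Recompute linear convolution of [4, 2, 1] and [3, 1]: y[0] = 4×3 = 12; y[1] = 4×1 + 2×3 = 10; y[2] = 2×1 + 1×3 = 5; y[3] = 1×1 = 1 → [12, 10, 5, 1]. Given [12, 10, 5, 1] matches, so answer: Yes

Yes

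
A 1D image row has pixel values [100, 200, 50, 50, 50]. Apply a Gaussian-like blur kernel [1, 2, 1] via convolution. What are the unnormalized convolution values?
Convolve image row [100, 200, 50, 50, 50] with kernel [1, 2, 1]: y[0] = 100×1 = 100; y[1] = 100×2 + 200×1 = 400; y[2] = 100×1 + 200×2 + 50×1 = 550; y[3] = 200×1 + 50×2 + 50×1 = 350; y[4] = 50×1 + 50×2 + 50×1 = 200; y[5] = 50×1 + 50×2 = 150; y[6] = 50×1 = 50 → [100, 400, 550, 350, 200, 150, 50]. Normalization factor = sum(kernel) = 4.

[100, 400, 550, 350, 200, 150, 50]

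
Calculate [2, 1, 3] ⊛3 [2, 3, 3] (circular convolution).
Use y[k] = Σ_j f[j]·g[(k-j) mod 3]. y[0] = 2×2 + 1×3 + 3×3 = 16; y[1] = 2×3 + 1×2 + 3×3 = 17; y[2] = 2×3 + 1×3 + 3×2 = 15. Result: [16, 17, 15]

[16, 17, 15]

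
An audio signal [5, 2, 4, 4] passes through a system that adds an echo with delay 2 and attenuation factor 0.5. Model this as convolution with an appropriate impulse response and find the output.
Direct-path + delayed-attenuated-path model → impulse response h = [1, 0, 0.5] (1 at lag 0, 0.5 at lag 2). Output y[n] = x[n] + 0.5·x[n - 2] (with x[n] = 0 outside 0..3): y[0] = 5 + 0.5×0 = 5; y[1] = 2 + 0.5×0 = 2; y[2] = 4 + 0.5×5 = 6.5; y[3] = 4 + 0.5×2 = 5.0; y[4] = 0 + 0.5×4 = 2.0; y[5] = 0 + 0.5×4 = 2.0. So y = [5, 2, 6.5, 5.0, 2.0, 2.0]

[5, 2, 6.5, 5.0, 2.0, 2.0]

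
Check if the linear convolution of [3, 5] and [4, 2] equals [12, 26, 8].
Recompute linear convolution of [3, 5] and [4, 2]: y[0] = 3×4 = 12; y[1] = 3×2 + 5×4 = 26; y[2] = 5×2 = 10 → [12, 26, 10]. Compare to given [12, 26, 8]: they differ at index 2: given 8, correct 10, so answer: No

No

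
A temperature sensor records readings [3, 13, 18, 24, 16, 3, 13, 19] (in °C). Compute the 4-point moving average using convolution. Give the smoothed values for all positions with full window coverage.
4-point moving average kernel = [1, 1, 1, 1]. Apply in 'valid' mode (full window coverage): avg[0] = (3 + 13 + 18 + 24) / 4 = 14.5; avg[1] = (13 + 18 + 24 + 16) / 4 = 17.75; avg[2] = (18 + 24 + 16 + 3) / 4 = 15.25; avg[3] = (24 + 16 + 3 + 13) / 4 = 14.0; avg[4] = (16 + 3 + 13 + 19) / 4 = 12.75. Smoothed values: [14.5, 17.75, 15.25, 14.0, 12.75]

[14.5, 17.75, 15.25, 14.0, 12.75]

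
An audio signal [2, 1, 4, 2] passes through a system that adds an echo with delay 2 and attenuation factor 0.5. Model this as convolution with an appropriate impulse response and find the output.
Direct-path + delayed-attenuated-path model → impulse response h = [1, 0, 0.5] (1 at lag 0, 0.5 at lag 2). Output y[n] = x[n] + 0.5·x[n - 2] (with x[n] = 0 outside 0..3): y[0] = 2 + 0.5×0 = 2; y[1] = 1 + 0.5×0 = 1; y[2] = 4 + 0.5×2 = 5.0; y[3] = 2 + 0.5×1 = 2.5; y[4] = 0 + 0.5×4 = 2.0; y[5] = 0 + 0.5×2 = 1.0. So y = [2, 1, 5.0, 2.5, 2.0, 1.0]

[2, 1, 5.0, 2.5, 2.0, 1.0]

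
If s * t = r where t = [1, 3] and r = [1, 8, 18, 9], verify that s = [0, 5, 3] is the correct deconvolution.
Forward-compute [0, 5, 3] * [1, 3]: r[0] = 0×1 = 0; r[1] = 0×3 + 5×1 = 5; r[2] = 5×3 + 3×1 = 18; r[3] = 3×3 = 9 → [0, 5, 18, 9]. Does not match given r = [1, 8, 18, 9].

Not verified. [0, 5, 3] * [1, 3] = [0, 5, 18, 9], which differs from [1, 8, 18, 9] at index 0.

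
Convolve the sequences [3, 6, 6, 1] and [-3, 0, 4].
y[0] = 3×-3 = -9; y[1] = 3×0 + 6×-3 = -18; y[2] = 3×4 + 6×0 + 6×-3 = -6; y[3] = 6×4 + 6×0 + 1×-3 = 21; y[4] = 6×4 + 1×0 = 24; y[5] = 1×4 = 4

[-9, -18, -6, 21, 24, 4]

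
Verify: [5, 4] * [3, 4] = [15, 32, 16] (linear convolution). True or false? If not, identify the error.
Recompute linear convolution of [5, 4] and [3, 4]: y[0] = 5×3 = 15; y[1] = 5×4 + 4×3 = 32; y[2] = 4×4 = 16 → [15, 32, 16]. Given [15, 32, 16] matches, so answer: Yes

Yes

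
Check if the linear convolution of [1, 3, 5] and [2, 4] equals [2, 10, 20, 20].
Recompute linear convolution of [1, 3, 5] and [2, 4]: y[0] = 1×2 = 2; y[1] = 1×4 + 3×2 = 10; y[2] = 3×4 + 5×2 = 22; y[3] = 5×4 = 20 → [2, 10, 22, 20]. Compare to given [2, 10, 20, 20]: they differ at index 2: given 20, correct 22, so answer: No

No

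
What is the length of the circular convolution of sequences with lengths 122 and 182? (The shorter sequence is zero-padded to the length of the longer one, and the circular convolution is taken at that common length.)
Circular convolution (zero-padding the shorter input) has length max(m, n) = max(122, 182) = 182

182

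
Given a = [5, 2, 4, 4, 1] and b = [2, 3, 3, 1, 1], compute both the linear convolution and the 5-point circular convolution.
Linear: y_lin[0] = 5×2 = 10; y_lin[1] = 5×3 + 2×2 = 19; y_lin[2] = 5×3 + 2×3 + 4×2 = 29; y_lin[3] = 5×1 + 2×3 + 4×3 + 4×2 = 31; y_lin[4] = 5×1 + 2×1 + 4×3 + 4×3 + 1×2 = 33; y_lin[5] = 2×1 + 4×1 + 4×3 + 1×3 = 21; y_lin[6] = 4×1 + 4×1 + 1×3 = 11; y_lin[7] = 4×1 + 1×1 = 5; y_lin[8] = 1×1 = 1 → [10, 19, 29, 31, 33, 21, 11, 5, 1]. Circular (length 5): y[0] = 5×2 + 2×1 + 4×1 + 4×3 + 1×3 = 31; y[1] = 5×3 + 2×2 + 4×1 + 4×1 + 1×3 = 30; y[2] = 5×3 + 2×3 + 4×2 + 4×1 + 1×1 = 34; y[3] = 5×1 + 2×3 + 4×3 + 4×2 + 1×1 = 32; y[4] = 5×1 + 2×1 + 4×3 + 4×3 + 1×2 = 33 → [31, 30, 34, 32, 33]

Linear: [10, 19, 29, 31, 33, 21, 11, 5, 1], Circular: [31, 30, 34, 32, 33]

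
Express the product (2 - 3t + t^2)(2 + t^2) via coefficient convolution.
Ascending coefficients: a = [2, -3, 1], b = [2, 0, 1]. c[0] = 2×2 = 4; c[1] = 2×0 + -3×2 = -6; c[2] = 2×1 + -3×0 + 1×2 = 4; c[3] = -3×1 + 1×0 = -3; c[4] = 1×1 = 1. Result coefficients: [4, -6, 4, -3, 1] → 4 - 6t + 4t^2 - 3t^3 + t^4

4 - 6t + 4t^2 - 3t^3 + t^4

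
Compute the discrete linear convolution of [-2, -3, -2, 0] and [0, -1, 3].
y[0] = -2×0 = 0; y[1] = -2×-1 + -3×0 = 2; y[2] = -2×3 + -3×-1 + -2×0 = -3; y[3] = -3×3 + -2×-1 + 0×0 = -7; y[4] = -2×3 + 0×-1 = -6; y[5] = 0×3 = 0

[0, 2, -3, -7, -6, 0]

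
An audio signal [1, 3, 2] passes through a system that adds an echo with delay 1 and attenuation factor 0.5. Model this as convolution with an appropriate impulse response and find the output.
Direct-path + delayed-attenuated-path model → impulse response h = [1, 0.5] (1 at lag 0, 0.5 at lag 1). Output y[n] = x[n] + 0.5·x[n - 1] (with x[n] = 0 outside 0..2): y[0] = 1 + 0.5×0 = 1; y[1] = 3 + 0.5×1 = 3.5; y[2] = 2 + 0.5×3 = 3.5; y[3] = 0 + 0.5×2 = 1.0. So y = [1, 3.5, 3.5, 1.0]

[1, 3.5, 3.5, 1.0]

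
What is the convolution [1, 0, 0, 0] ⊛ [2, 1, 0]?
y[0] = 1×2 = 2; y[1] = 1×1 + 0×2 = 1; y[2] = 1×0 + 0×1 + 0×2 = 0; y[3] = 0×0 + 0×1 + 0×2 = 0; y[4] = 0×0 + 0×1 = 0; y[5] = 0×0 = 0

[2, 1, 0, 0, 0, 0]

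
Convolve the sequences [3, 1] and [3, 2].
y[0] = 3×3 = 9; y[1] = 3×2 + 1×3 = 9; y[2] = 1×2 = 2

[9, 9, 2]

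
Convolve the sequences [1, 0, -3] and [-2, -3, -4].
y[0] = 1×-2 = -2; y[1] = 1×-3 + 0×-2 = -3; y[2] = 1×-4 + 0×-3 + -3×-2 = 2; y[3] = 0×-4 + -3×-3 = 9; y[4] = -3×-4 = 12

[-2, -3, 2, 9, 12]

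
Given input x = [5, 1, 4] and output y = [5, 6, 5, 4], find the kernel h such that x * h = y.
Output length 4 = len(x) + len(h) - 1 ⇒ len(h) = 2. Solve h forward using h[k] = (y[k] - Σ_{i≥1} x[i]·h[k-i]) / x[0]: h[0] = y[0] / x[0] = 5 / 5 = 1; h[1] = (y[1] - 1×1) / x[0] = (6 - 1×1) / 5 = 1. So h = [1, 1]. Forward-check [5, 1, 4] * [1, 1]: y[0] = 5×1 = 5; y[1] = 5×1 + 1×1 = 6; y[2] = 1×1 + 4×1 = 5; y[3] = 4×1 = 4 → [5, 6, 5, 4] ✓

[1, 1]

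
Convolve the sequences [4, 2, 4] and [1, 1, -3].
y[0] = 4×1 = 4; y[1] = 4×1 + 2×1 = 6; y[2] = 4×-3 + 2×1 + 4×1 = -6; y[3] = 2×-3 + 4×1 = -2; y[4] = 4×-3 = -12

[4, 6, -6, -2, -12]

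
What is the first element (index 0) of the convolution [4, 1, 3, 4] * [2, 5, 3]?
Use y[k] = Σ_i a[i]·b[k-i] at k=0. y[0] = 4×2 = 8

8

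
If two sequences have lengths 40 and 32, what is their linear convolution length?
Linear/full convolution length: m + n - 1 = 40 + 32 - 1 = 71

71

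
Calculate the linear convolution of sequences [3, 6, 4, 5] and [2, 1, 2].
y[0] = 3×2 = 6; y[1] = 3×1 + 6×2 = 15; y[2] = 3×2 + 6×1 + 4×2 = 20; y[3] = 6×2 + 4×1 + 5×2 = 26; y[4] = 4×2 + 5×1 = 13; y[5] = 5×2 = 10

[6, 15, 20, 26, 13, 10]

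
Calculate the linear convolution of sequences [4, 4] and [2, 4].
y[0] = 4×2 = 8; y[1] = 4×4 + 4×2 = 24; y[2] = 4×4 = 16

[8, 24, 16]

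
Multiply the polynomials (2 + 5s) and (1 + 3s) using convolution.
Ascending coefficients: a = [2, 5], b = [1, 3]. c[0] = 2×1 = 2; c[1] = 2×3 + 5×1 = 11; c[2] = 5×3 = 15. Result coefficients: [2, 11, 15] → 2 + 11s + 15s^2

2 + 11s + 15s^2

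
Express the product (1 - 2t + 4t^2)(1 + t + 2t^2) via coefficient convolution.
Ascending coefficients: a = [1, -2, 4], b = [1, 1, 2]. c[0] = 1×1 = 1; c[1] = 1×1 + -2×1 = -1; c[2] = 1×2 + -2×1 + 4×1 = 4; c[3] = -2×2 + 4×1 = 0; c[4] = 4×2 = 8. Result coefficients: [1, -1, 4, 0, 8] → 1 - t + 4t^2 + 8t^4

1 - t + 4t^2 + 8t^4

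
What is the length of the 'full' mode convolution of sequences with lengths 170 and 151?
Linear/full convolution length: m + n - 1 = 170 + 151 - 1 = 320

320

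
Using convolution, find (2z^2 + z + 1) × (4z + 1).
Ascending coefficients: a = [1, 1, 2], b = [1, 4]. c[0] = 1×1 = 1; c[1] = 1×4 + 1×1 = 5; c[2] = 1×4 + 2×1 = 6; c[3] = 2×4 = 8. Result coefficients: [1, 5, 6, 8] → 8z^3 + 6z^2 + 5z + 1

8z^3 + 6z^2 + 5z + 1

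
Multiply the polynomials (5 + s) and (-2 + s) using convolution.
Ascending coefficients: a = [5, 1], b = [-2, 1]. c[0] = 5×-2 = -10; c[1] = 5×1 + 1×-2 = 3; c[2] = 1×1 = 1. Result coefficients: [-10, 3, 1] → -10 + 3s + s^2

-10 + 3s + s^2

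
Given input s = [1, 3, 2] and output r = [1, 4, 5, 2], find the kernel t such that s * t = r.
Output length 4 = len(s) + len(t) - 1 ⇒ len(t) = 2. Solve t forward using t[k] = (r[k] - Σ_{i≥1} s[i]·t[k-i]) / s[0]: t[0] = r[0] / s[0] = 1 / 1 = 1; t[1] = (r[1] - 3×1) / s[0] = (4 - 3×1) / 1 = 1. So t = [1, 1]. Forward-check [1, 3, 2] * [1, 1]: r[0] = 1×1 = 1; r[1] = 1×1 + 3×1 = 4; r[2] = 3×1 + 2×1 = 5; r[3] = 2×1 = 2 → [1, 4, 5, 2] ✓

[1, 1]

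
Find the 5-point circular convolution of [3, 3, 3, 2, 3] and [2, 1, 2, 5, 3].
Use y[k] = Σ_j a[j]·b[(k-j) mod 5]. y[0] = 3×2 + 3×3 + 3×5 + 2×2 + 3×1 = 37; y[1] = 3×1 + 3×2 + 3×3 + 2×5 + 3×2 = 34; y[2] = 3×2 + 3×1 + 3×2 + 2×3 + 3×5 = 36; y[3] = 3×5 + 3×2 + 3×1 + 2×2 + 3×3 = 37; y[4] = 3×3 + 3×5 + 3×2 + 2×1 + 3×2 = 38. Result: [37, 34, 36, 37, 38]

[37, 34, 36, 37, 38]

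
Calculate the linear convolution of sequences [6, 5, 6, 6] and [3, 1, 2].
y[0] = 6×3 = 18; y[1] = 6×1 + 5×3 = 21; y[2] = 6×2 + 5×1 + 6×3 = 35; y[3] = 5×2 + 6×1 + 6×3 = 34; y[4] = 6×2 + 6×1 = 18; y[5] = 6×2 = 12

[18, 21, 35, 34, 18, 12]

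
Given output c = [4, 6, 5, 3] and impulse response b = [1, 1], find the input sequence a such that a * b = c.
Deconvolve c=[4, 6, 5, 3] by b=[1, 1]. Since b[0]=1, solve forward: a[0] = c[0] / 1 = 4; a[1] = (c[1] - 4×1) / 1 = 2; a[2] = (c[2] - 2×1) / 1 = 3. So a = [4, 2, 3]. Check by forward convolution: c[0] = 4×1 = 4; c[1] = 4×1 + 2×1 = 6; c[2] = 2×1 + 3×1 = 5; c[3] = 3×1 = 3

[4, 2, 3]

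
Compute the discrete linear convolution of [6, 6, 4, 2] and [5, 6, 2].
y[0] = 6×5 = 30; y[1] = 6×6 + 6×5 = 66; y[2] = 6×2 + 6×6 + 4×5 = 68; y[3] = 6×2 + 4×6 + 2×5 = 46; y[4] = 4×2 + 2×6 = 20; y[5] = 2×2 = 4

[30, 66, 68, 46, 20, 4]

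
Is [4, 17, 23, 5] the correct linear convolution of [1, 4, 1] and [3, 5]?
Recompute linear convolution of [1, 4, 1] and [3, 5]: y[0] = 1×3 = 3; y[1] = 1×5 + 4×3 = 17; y[2] = 4×5 + 1×3 = 23; y[3] = 1×5 = 5 → [3, 17, 23, 5]. Compare to given [4, 17, 23, 5]: they differ at index 0: given 4, correct 3, so answer: No

No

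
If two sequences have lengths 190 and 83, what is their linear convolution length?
Linear/full convolution length: m + n - 1 = 190 + 83 - 1 = 272

272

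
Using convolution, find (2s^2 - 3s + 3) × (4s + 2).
Ascending coefficients: a = [3, -3, 2], b = [2, 4]. c[0] = 3×2 = 6; c[1] = 3×4 + -3×2 = 6; c[2] = -3×4 + 2×2 = -8; c[3] = 2×4 = 8. Result coefficients: [6, 6, -8, 8] → 8s^3 - 8s^2 + 6s + 6

8s^3 - 8s^2 + 6s + 6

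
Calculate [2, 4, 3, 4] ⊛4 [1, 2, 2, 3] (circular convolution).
Use y[k] = Σ_j s[j]·t[(k-j) mod 4]. y[0] = 2×1 + 4×3 + 3×2 + 4×2 = 28; y[1] = 2×2 + 4×1 + 3×3 + 4×2 = 25; y[2] = 2×2 + 4×2 + 3×1 + 4×3 = 27; y[3] = 2×3 + 4×2 + 3×2 + 4×1 = 24. Result: [28, 25, 27, 24]

[28, 25, 27, 24]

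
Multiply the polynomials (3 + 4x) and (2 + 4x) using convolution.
Ascending coefficients: a = [3, 4], b = [2, 4]. c[0] = 3×2 = 6; c[1] = 3×4 + 4×2 = 20; c[2] = 4×4 = 16. Result coefficients: [6, 20, 16] → 6 + 20x + 16x^2

6 + 20x + 16x^2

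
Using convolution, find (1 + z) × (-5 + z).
Ascending coefficients: a = [1, 1], b = [-5, 1]. c[0] = 1×-5 = -5; c[1] = 1×1 + 1×-5 = -4; c[2] = 1×1 = 1. Result coefficients: [-5, -4, 1] → -5 - 4z + z^2

-5 - 4z + z^2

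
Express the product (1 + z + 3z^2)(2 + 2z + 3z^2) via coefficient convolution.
Ascending coefficients: a = [1, 1, 3], b = [2, 2, 3]. c[0] = 1×2 = 2; c[1] = 1×2 + 1×2 = 4; c[2] = 1×3 + 1×2 + 3×2 = 11; c[3] = 1×3 + 3×2 = 9; c[4] = 3×3 = 9. Result coefficients: [2, 4, 11, 9, 9] → 2 + 4z + 11z^2 + 9z^3 + 9z^4

2 + 4z + 11z^2 + 9z^3 + 9z^4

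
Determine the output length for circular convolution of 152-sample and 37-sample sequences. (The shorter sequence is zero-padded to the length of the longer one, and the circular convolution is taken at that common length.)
Circular convolution (zero-padding the shorter input) has length max(m, n) = max(152, 37) = 152

152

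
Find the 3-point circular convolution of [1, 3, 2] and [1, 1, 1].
Use y[k] = Σ_j u[j]·v[(k-j) mod 3]. y[0] = 1×1 + 3×1 + 2×1 = 6; y[1] = 1×1 + 3×1 + 2×1 = 6; y[2] = 1×1 + 3×1 + 2×1 = 6. Result: [6, 6, 6]

[6, 6, 6]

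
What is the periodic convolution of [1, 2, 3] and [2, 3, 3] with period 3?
Use y[k] = Σ_j s[j]·t[(k-j) mod 3]. y[0] = 1×2 + 2×3 + 3×3 = 17; y[1] = 1×3 + 2×2 + 3×3 = 16; y[2] = 1×3 + 2×3 + 3×2 = 15. Result: [17, 16, 15]

[17, 16, 15]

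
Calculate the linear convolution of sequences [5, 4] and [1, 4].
y[0] = 5×1 = 5; y[1] = 5×4 + 4×1 = 24; y[2] = 4×4 = 16

[5, 24, 16]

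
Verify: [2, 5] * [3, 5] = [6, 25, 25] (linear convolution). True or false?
Recompute linear convolution of [2, 5] and [3, 5]: y[0] = 2×3 = 6; y[1] = 2×5 + 5×3 = 25; y[2] = 5×5 = 25 → [6, 25, 25]. Given [6, 25, 25] matches, so answer: Yes

Yes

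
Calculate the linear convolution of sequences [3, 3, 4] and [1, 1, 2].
y[0] = 3×1 = 3; y[1] = 3×1 + 3×1 = 6; y[2] = 3×2 + 3×1 + 4×1 = 13; y[3] = 3×2 + 4×1 = 10; y[4] = 4×2 = 8

[3, 6, 13, 10, 8]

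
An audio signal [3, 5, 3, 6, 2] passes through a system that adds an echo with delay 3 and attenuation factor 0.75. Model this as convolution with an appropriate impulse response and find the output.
Direct-path + delayed-attenuated-path model → impulse response h = [1, 0, 0, 0.75] (1 at lag 0, 0.75 at lag 3). Output y[n] = x[n] + 0.75·x[n - 3] (with x[n] = 0 outside 0..4): y[0] = 3 + 0.75×0 = 3; y[1] = 5 + 0.75×0 = 5; y[2] = 3 + 0.75×0 = 3; y[3] = 6 + 0.75×3 = 8.25; y[4] = 2 + 0.75×5 = 5.75; y[5] = 0 + 0.75×3 = 2.25; y[6] = 0 + 0.75×6 = 4.5; y[7] = 0 + 0.75×2 = 1.5. So y = [3, 5, 3, 8.25, 5.75, 2.25, 4.5, 1.5]

[3, 5, 3, 8.25, 5.75, 2.25, 4.5, 1.5]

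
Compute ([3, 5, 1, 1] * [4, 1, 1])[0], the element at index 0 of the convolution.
Use y[k] = Σ_i a[i]·b[k-i] at k=0. y[0] = 3×4 = 12

12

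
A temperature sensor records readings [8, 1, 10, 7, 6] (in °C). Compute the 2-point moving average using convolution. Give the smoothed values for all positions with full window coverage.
2-point moving average kernel = [1, 1]. Apply in 'valid' mode (full window coverage): avg[0] = (8 + 1) / 2 = 4.5; avg[1] = (1 + 10) / 2 = 5.5; avg[2] = (10 + 7) / 2 = 8.5; avg[3] = (7 + 6) / 2 = 6.5. Smoothed values: [4.5, 5.5, 8.5, 6.5]

[4.5, 5.5, 8.5, 6.5]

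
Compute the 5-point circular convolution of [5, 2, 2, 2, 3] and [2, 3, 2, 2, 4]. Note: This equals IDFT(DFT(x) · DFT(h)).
Either evaluate y[k] = Σ_j x[j]·h[(k-j) mod 5] directly, or use IDFT(DFT(x) · DFT(h)). y[0] = 5×2 + 2×4 + 2×2 + 2×2 + 3×3 = 35; y[1] = 5×3 + 2×2 + 2×4 + 2×2 + 3×2 = 37; y[2] = 5×2 + 2×3 + 2×2 + 2×4 + 3×2 = 34; y[3] = 5×2 + 2×2 + 2×3 + 2×2 + 3×4 = 36; y[4] = 5×4 + 2×2 + 2×2 + 2×3 + 3×2 = 40. Result: [35, 37, 34, 36, 40]

[35, 37, 34, 36, 40]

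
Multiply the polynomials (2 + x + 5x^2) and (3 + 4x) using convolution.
Ascending coefficients: a = [2, 1, 5], b = [3, 4]. c[0] = 2×3 = 6; c[1] = 2×4 + 1×3 = 11; c[2] = 1×4 + 5×3 = 19; c[3] = 5×4 = 20. Result coefficients: [6, 11, 19, 20] → 6 + 11x + 19x^2 + 20x^3

6 + 11x + 19x^2 + 20x^3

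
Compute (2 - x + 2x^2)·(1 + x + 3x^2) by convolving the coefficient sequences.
Ascending coefficients: a = [2, -1, 2], b = [1, 1, 3]. c[0] = 2×1 = 2; c[1] = 2×1 + -1×1 = 1; c[2] = 2×3 + -1×1 + 2×1 = 7; c[3] = -1×3 + 2×1 = -1; c[4] = 2×3 = 6. Result coefficients: [2, 1, 7, -1, 6] → 2 + x + 7x^2 - x^3 + 6x^4

2 + x + 7x^2 - x^3 + 6x^4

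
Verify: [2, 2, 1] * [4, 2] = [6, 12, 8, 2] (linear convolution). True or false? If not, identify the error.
Recompute linear convolution of [2, 2, 1] and [4, 2]: y[0] = 2×4 = 8; y[1] = 2×2 + 2×4 = 12; y[2] = 2×2 + 1×4 = 8; y[3] = 1×2 = 2 → [8, 12, 8, 2]. Compare to given [6, 12, 8, 2]: they differ at index 0: given 6, correct 8, so answer: No

No. Error at index 0: given 6, correct 8.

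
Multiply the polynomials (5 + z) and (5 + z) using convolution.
Ascending coefficients: a = [5, 1], b = [5, 1]. c[0] = 5×5 = 25; c[1] = 5×1 + 1×5 = 10; c[2] = 1×1 = 1. Result coefficients: [25, 10, 1] → 25 + 10z + z^2

25 + 10z + z^2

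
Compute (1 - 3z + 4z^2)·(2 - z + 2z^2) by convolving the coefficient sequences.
Ascending coefficients: a = [1, -3, 4], b = [2, -1, 2]. c[0] = 1×2 = 2; c[1] = 1×-1 + -3×2 = -7; c[2] = 1×2 + -3×-1 + 4×2 = 13; c[3] = -3×2 + 4×-1 = -10; c[4] = 4×2 = 8. Result coefficients: [2, -7, 13, -10, 8] → 2 - 7z + 13z^2 - 10z^3 + 8z^4

2 - 7z + 13z^2 - 10z^3 + 8z^4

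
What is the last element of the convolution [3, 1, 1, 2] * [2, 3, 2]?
Use y[k] = Σ_i a[i]·b[k-i] at k=5. y[5] = 2×2 = 4

4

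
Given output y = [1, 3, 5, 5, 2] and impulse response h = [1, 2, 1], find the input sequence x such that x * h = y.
Deconvolve y=[1, 3, 5, 5, 2] by h=[1, 2, 1]. Since h[0]=1, solve forward: x[0] = y[0] / 1 = 1; x[1] = (y[1] - 1×2) / 1 = 1; x[2] = (y[2] - 1×2 - 1×1) / 1 = 2. So x = [1, 1, 2]. Check by forward convolution: y[0] = 1×1 = 1; y[1] = 1×2 + 1×1 = 3; y[2] = 1×1 + 1×2 + 2×1 = 5; y[3] = 1×1 + 2×2 = 5; y[4] = 2×1 = 2

[1, 1, 2]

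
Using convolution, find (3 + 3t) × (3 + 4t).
Ascending coefficients: a = [3, 3], b = [3, 4]. c[0] = 3×3 = 9; c[1] = 3×4 + 3×3 = 21; c[2] = 3×4 = 12. Result coefficients: [9, 21, 12] → 9 + 21t + 12t^2

9 + 21t + 12t^2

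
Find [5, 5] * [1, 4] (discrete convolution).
y[0] = 5×1 = 5; y[1] = 5×4 + 5×1 = 25; y[2] = 5×4 = 20

[5, 25, 20]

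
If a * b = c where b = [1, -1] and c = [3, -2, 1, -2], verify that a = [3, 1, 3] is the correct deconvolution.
Forward-compute [3, 1, 3] * [1, -1]: c[0] = 3×1 = 3; c[1] = 3×-1 + 1×1 = -2; c[2] = 1×-1 + 3×1 = 2; c[3] = 3×-1 = -3 → [3, -2, 2, -3]. Does not match given c = [3, -2, 1, -2].

Not verified. [3, 1, 3] * [1, -1] = [3, -2, 2, -3], which differs from [3, -2, 1, -2] at index 2.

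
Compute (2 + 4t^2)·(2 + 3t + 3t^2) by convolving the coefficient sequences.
Ascending coefficients: a = [2, 0, 4], b = [2, 3, 3]. c[0] = 2×2 = 4; c[1] = 2×3 + 0×2 = 6; c[2] = 2×3 + 0×3 + 4×2 = 14; c[3] = 0×3 + 4×3 = 12; c[4] = 4×3 = 12. Result coefficients: [4, 6, 14, 12, 12] → 4 + 6t + 14t^2 + 12t^3 + 12t^4

4 + 6t + 14t^2 + 12t^3 + 12t^4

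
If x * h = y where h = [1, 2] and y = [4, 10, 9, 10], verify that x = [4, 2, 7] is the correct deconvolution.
Forward-compute [4, 2, 7] * [1, 2]: y[0] = 4×1 = 4; y[1] = 4×2 + 2×1 = 10; y[2] = 2×2 + 7×1 = 11; y[3] = 7×2 = 14 → [4, 10, 11, 14]. Does not match given y = [4, 10, 9, 10].

Not verified. [4, 2, 7] * [1, 2] = [4, 10, 11, 14], which differs from [4, 10, 9, 10] at index 2.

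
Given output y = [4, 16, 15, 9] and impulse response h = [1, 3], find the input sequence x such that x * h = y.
Deconvolve y=[4, 16, 15, 9] by h=[1, 3]. Since h[0]=1, solve forward: x[0] = y[0] / 1 = 4; x[1] = (y[1] - 4×3) / 1 = 4; x[2] = (y[2] - 4×3) / 1 = 3. So x = [4, 4, 3]. Check by forward convolution: y[0] = 4×1 = 4; y[1] = 4×3 + 4×1 = 16; y[2] = 4×3 + 3×1 = 15; y[3] = 3×3 = 9

[4, 4, 3]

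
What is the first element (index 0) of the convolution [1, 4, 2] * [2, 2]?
Use y[k] = Σ_i a[i]·b[k-i] at k=0. y[0] = 1×2 = 2

2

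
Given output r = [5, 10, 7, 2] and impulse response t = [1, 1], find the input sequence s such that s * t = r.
Deconvolve r=[5, 10, 7, 2] by t=[1, 1]. Since t[0]=1, solve forward: s[0] = r[0] / 1 = 5; s[1] = (r[1] - 5×1) / 1 = 5; s[2] = (r[2] - 5×1) / 1 = 2. So s = [5, 5, 2]. Check by forward convolution: r[0] = 5×1 = 5; r[1] = 5×1 + 5×1 = 10; r[2] = 5×1 + 2×1 = 7; r[3] = 2×1 = 2

[5, 5, 2]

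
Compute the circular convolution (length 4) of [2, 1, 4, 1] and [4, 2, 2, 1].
Use y[k] = Σ_j s[j]·t[(k-j) mod 4]. y[0] = 2×4 + 1×1 + 4×2 + 1×2 = 19; y[1] = 2×2 + 1×4 + 4×1 + 1×2 = 14; y[2] = 2×2 + 1×2 + 4×4 + 1×1 = 23; y[3] = 2×1 + 1×2 + 4×2 + 1×4 = 16. Result: [19, 14, 23, 16]

[19, 14, 23, 16]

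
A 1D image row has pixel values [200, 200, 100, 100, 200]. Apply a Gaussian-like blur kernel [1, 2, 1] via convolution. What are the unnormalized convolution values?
Convolve image row [200, 200, 100, 100, 200] with kernel [1, 2, 1]: y[0] = 200×1 = 200; y[1] = 200×2 + 200×1 = 600; y[2] = 200×1 + 200×2 + 100×1 = 700; y[3] = 200×1 + 100×2 + 100×1 = 500; y[4] = 100×1 + 100×2 + 200×1 = 500; y[5] = 100×1 + 200×2 = 500; y[6] = 200×1 = 200 → [200, 600, 700, 500, 500, 500, 200]. Normalization factor = sum(kernel) = 4.

[200, 600, 700, 500, 500, 500, 200]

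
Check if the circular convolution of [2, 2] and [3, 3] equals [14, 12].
Recompute circular convolution of [2, 2] and [3, 3]: y[0] = 2×3 + 2×3 = 12; y[1] = 2×3 + 2×3 = 12 → [12, 12]. Compare to given [14, 12]: they differ at index 0: given 14, correct 12, so answer: No

No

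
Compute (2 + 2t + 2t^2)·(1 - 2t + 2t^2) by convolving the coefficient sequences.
Ascending coefficients: a = [2, 2, 2], b = [1, -2, 2]. c[0] = 2×1 = 2; c[1] = 2×-2 + 2×1 = -2; c[2] = 2×2 + 2×-2 + 2×1 = 2; c[3] = 2×2 + 2×-2 = 0; c[4] = 2×2 = 4. Result coefficients: [2, -2, 2, 0, 4] → 2 - 2t + 2t^2 + 4t^4

2 - 2t + 2t^2 + 4t^4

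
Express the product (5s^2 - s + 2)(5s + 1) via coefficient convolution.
Ascending coefficients: a = [2, -1, 5], b = [1, 5]. c[0] = 2×1 = 2; c[1] = 2×5 + -1×1 = 9; c[2] = -1×5 + 5×1 = 0; c[3] = 5×5 = 25. Result coefficients: [2, 9, 0, 25] → 25s^3 + 9s + 2

25s^3 + 9s + 2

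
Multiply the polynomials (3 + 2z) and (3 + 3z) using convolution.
Ascending coefficients: a = [3, 2], b = [3, 3]. c[0] = 3×3 = 9; c[1] = 3×3 + 2×3 = 15; c[2] = 2×3 = 6. Result coefficients: [9, 15, 6] → 9 + 15z + 6z^2

9 + 15z + 6z^2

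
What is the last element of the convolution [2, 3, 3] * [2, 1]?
Use y[k] = Σ_i a[i]·b[k-i] at k=3. y[3] = 3×1 = 3

3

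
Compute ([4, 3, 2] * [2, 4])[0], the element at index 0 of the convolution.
Use y[k] = Σ_i a[i]·b[k-i] at k=0. y[0] = 4×2 = 8

8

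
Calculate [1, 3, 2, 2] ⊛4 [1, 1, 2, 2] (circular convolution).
Use y[k] = Σ_j a[j]·b[(k-j) mod 4]. y[0] = 1×1 + 3×2 + 2×2 + 2×1 = 13; y[1] = 1×1 + 3×1 + 2×2 + 2×2 = 12; y[2] = 1×2 + 3×1 + 2×1 + 2×2 = 11; y[3] = 1×2 + 3×2 + 2×1 + 2×1 = 12. Result: [13, 12, 11, 12]

[13, 12, 11, 12]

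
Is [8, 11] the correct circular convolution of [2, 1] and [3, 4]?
Recompute circular convolution of [2, 1] and [3, 4]: y[0] = 2×3 + 1×4 = 10; y[1] = 2×4 + 1×3 = 11 → [10, 11]. Compare to given [8, 11]: they differ at index 0: given 8, correct 10, so answer: No

No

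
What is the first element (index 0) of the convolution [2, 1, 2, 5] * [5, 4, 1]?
Use y[k] = Σ_i a[i]·b[k-i] at k=0. y[0] = 2×5 = 10

10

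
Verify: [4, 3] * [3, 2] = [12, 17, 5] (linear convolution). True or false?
Recompute linear convolution of [4, 3] and [3, 2]: y[0] = 4×3 = 12; y[1] = 4×2 + 3×3 = 17; y[2] = 3×2 = 6 → [12, 17, 6]. Compare to given [12, 17, 5]: they differ at index 2: given 5, correct 6, so answer: No

No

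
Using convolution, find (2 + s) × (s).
Ascending coefficients: a = [2, 1], b = [0, 1]. c[0] = 2×0 = 0; c[1] = 2×1 + 1×0 = 2; c[2] = 1×1 = 1. Result coefficients: [0, 2, 1] → 2s + s^2

2s + s^2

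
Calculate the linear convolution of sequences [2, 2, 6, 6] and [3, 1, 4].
y[0] = 2×3 = 6; y[1] = 2×1 + 2×3 = 8; y[2] = 2×4 + 2×1 + 6×3 = 28; y[3] = 2×4 + 6×1 + 6×3 = 32; y[4] = 6×4 + 6×1 = 30; y[5] = 6×4 = 24

[6, 8, 28, 32, 30, 24]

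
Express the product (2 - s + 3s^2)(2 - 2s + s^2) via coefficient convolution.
Ascending coefficients: a = [2, -1, 3], b = [2, -2, 1]. c[0] = 2×2 = 4; c[1] = 2×-2 + -1×2 = -6; c[2] = 2×1 + -1×-2 + 3×2 = 10; c[3] = -1×1 + 3×-2 = -7; c[4] = 3×1 = 3. Result coefficients: [4, -6, 10, -7, 3] → 4 - 6s + 10s^2 - 7s^3 + 3s^4

4 - 6s + 10s^2 - 7s^3 + 3s^4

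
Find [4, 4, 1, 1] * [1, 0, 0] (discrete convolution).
y[0] = 4×1 = 4; y[1] = 4×0 + 4×1 = 4; y[2] = 4×0 + 4×0 + 1×1 = 1; y[3] = 4×0 + 1×0 + 1×1 = 1; y[4] = 1×0 + 1×0 = 0; y[5] = 1×0 = 0

[4, 4, 1, 1, 0, 0]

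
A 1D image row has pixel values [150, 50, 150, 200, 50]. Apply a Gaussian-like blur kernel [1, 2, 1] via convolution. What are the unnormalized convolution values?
Convolve image row [150, 50, 150, 200, 50] with kernel [1, 2, 1]: y[0] = 150×1 = 150; y[1] = 150×2 + 50×1 = 350; y[2] = 150×1 + 50×2 + 150×1 = 400; y[3] = 50×1 + 150×2 + 200×1 = 550; y[4] = 150×1 + 200×2 + 50×1 = 600; y[5] = 200×1 + 50×2 = 300; y[6] = 50×1 = 50 → [150, 350, 400, 550, 600, 300, 50]. Normalization factor = sum(kernel) = 4.

[150, 350, 400, 550, 600, 300, 50]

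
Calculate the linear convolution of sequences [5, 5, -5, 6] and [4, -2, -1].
y[0] = 5×4 = 20; y[1] = 5×-2 + 5×4 = 10; y[2] = 5×-1 + 5×-2 + -5×4 = -35; y[3] = 5×-1 + -5×-2 + 6×4 = 29; y[4] = -5×-1 + 6×-2 = -7; y[5] = 6×-1 = -6

[20, 10, -35, 29, -7, -6]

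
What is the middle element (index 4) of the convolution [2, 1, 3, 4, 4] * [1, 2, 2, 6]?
Use y[k] = Σ_i a[i]·b[k-i] at k=4. y[4] = 1×6 + 3×2 + 4×2 + 4×1 = 24

24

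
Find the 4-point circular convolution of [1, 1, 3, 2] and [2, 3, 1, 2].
Use y[k] = Σ_j u[j]·v[(k-j) mod 4]. y[0] = 1×2 + 1×2 + 3×1 + 2×3 = 13; y[1] = 1×3 + 1×2 + 3×2 + 2×1 = 13; y[2] = 1×1 + 1×3 + 3×2 + 2×2 = 14; y[3] = 1×2 + 1×1 + 3×3 + 2×2 = 16. Result: [13, 13, 14, 16]

[13, 13, 14, 16]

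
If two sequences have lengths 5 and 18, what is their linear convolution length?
Linear/full convolution length: m + n - 1 = 5 + 18 - 1 = 22

22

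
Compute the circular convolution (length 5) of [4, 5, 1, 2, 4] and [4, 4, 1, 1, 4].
Use y[k] = Σ_j a[j]·b[(k-j) mod 5]. y[0] = 4×4 + 5×4 + 1×1 + 2×1 + 4×4 = 55; y[1] = 4×4 + 5×4 + 1×4 + 2×1 + 4×1 = 46; y[2] = 4×1 + 5×4 + 1×4 + 2×4 + 4×1 = 40; y[3] = 4×1 + 5×1 + 1×4 + 2×4 + 4×4 = 37; y[4] = 4×4 + 5×1 + 1×1 + 2×4 + 4×4 = 46. Result: [55, 46, 40, 37, 46]

[55, 46, 40, 37, 46]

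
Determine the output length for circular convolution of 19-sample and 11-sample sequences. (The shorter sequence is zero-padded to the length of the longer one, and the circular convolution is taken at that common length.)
Circular convolution (zero-padding the shorter input) has length max(m, n) = max(19, 11) = 19

19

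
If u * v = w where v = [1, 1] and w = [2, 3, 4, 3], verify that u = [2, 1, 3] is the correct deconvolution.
Forward-compute [2, 1, 3] * [1, 1]: w[0] = 2×1 = 2; w[1] = 2×1 + 1×1 = 3; w[2] = 1×1 + 3×1 = 4; w[3] = 3×1 = 3 → [2, 3, 4, 3]. Matches given w = [2, 3, 4, 3], so verified.

Verified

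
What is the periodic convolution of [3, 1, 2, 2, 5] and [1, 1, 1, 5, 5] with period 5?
Use y[k] = Σ_j a[j]·b[(k-j) mod 5]. y[0] = 3×1 + 1×5 + 2×5 + 2×1 + 5×1 = 25; y[1] = 3×1 + 1×1 + 2×5 + 2×5 + 5×1 = 29; y[2] = 3×1 + 1×1 + 2×1 + 2×5 + 5×5 = 41; y[3] = 3×5 + 1×1 + 2×1 + 2×1 + 5×5 = 45; y[4] = 3×5 + 1×5 + 2×1 + 2×1 + 5×1 = 29. Result: [25, 29, 41, 45, 29]

[25, 29, 41, 45, 29]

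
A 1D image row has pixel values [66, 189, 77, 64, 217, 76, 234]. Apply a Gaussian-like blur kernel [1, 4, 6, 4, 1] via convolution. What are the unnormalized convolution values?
Convolve image row [66, 189, 77, 64, 217, 76, 234] with kernel [1, 4, 6, 4, 1]: y[0] = 66×1 = 66; y[1] = 66×4 + 189×1 = 453; y[2] = 66×6 + 189×4 + 77×1 = 1229; y[3] = 66×4 + 189×6 + 77×4 + 64×1 = 1770; y[4] = 66×1 + 189×4 + 77×6 + 64×4 + 217×1 = 1757; y[5] = 189×1 + 77×4 + 64×6 + 217×4 + 76×1 = 1825; y[6] = 77×1 + 64×4 + 217×6 + 76×4 + 234×1 = 2173; y[7] = 64×1 + 217×4 + 76×6 + 234×4 = 2324; y[8] = 217×1 + 76×4 + 234×6 = 1925; y[9] = 76×1 + 234×4 = 1012; y[10] = 234×1 = 234 → [66, 453, 1229, 1770, 1757, 1825, 2173, 2324, 1925, 1012, 234]. Normalization factor = sum(kernel) = 16.

[66, 453, 1229, 1770, 1757, 1825, 2173, 2324, 1925, 1012, 234]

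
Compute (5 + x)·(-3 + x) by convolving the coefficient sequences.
Ascending coefficients: a = [5, 1], b = [-3, 1]. c[0] = 5×-3 = -15; c[1] = 5×1 + 1×-3 = 2; c[2] = 1×1 = 1. Result coefficients: [-15, 2, 1] → -15 + 2x + x^2

-15 + 2x + x^2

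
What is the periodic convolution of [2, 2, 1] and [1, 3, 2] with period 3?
Use y[k] = Σ_j a[j]·b[(k-j) mod 3]. y[0] = 2×1 + 2×2 + 1×3 = 9; y[1] = 2×3 + 2×1 + 1×2 = 10; y[2] = 2×2 + 2×3 + 1×1 = 11. Result: [9, 10, 11]

[9, 10, 11]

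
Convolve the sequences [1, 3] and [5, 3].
y[0] = 1×5 = 5; y[1] = 1×3 + 3×5 = 18; y[2] = 3×3 = 9

[5, 18, 9]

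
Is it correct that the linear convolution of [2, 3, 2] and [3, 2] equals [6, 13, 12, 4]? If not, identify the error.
Recompute linear convolution of [2, 3, 2] and [3, 2]: y[0] = 2×3 = 6; y[1] = 2×2 + 3×3 = 13; y[2] = 3×2 + 2×3 = 12; y[3] = 2×2 = 4 → [6, 13, 12, 4]. Given [6, 13, 12, 4] matches, so answer: Yes

Yes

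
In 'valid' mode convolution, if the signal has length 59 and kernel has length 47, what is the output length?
'Valid' mode counts only positions where the kernel fully overlaps the signal: m - n + 1 = 59 - 47 + 1 = 13

13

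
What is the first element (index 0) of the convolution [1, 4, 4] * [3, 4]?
Use y[k] = Σ_i a[i]·b[k-i] at k=0. y[0] = 1×3 = 3

3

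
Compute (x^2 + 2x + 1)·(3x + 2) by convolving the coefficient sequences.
Ascending coefficients: a = [1, 2, 1], b = [2, 3]. c[0] = 1×2 = 2; c[1] = 1×3 + 2×2 = 7; c[2] = 2×3 + 1×2 = 8; c[3] = 1×3 = 3. Result coefficients: [2, 7, 8, 3] → 3x^3 + 8x^2 + 7x + 2

3x^3 + 8x^2 + 7x + 2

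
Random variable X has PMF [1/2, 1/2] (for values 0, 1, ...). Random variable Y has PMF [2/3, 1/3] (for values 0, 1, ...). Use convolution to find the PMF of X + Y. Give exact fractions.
P(X+Y=k) = Σ_i P(X=i)·P(Y=k-i) — a convolution of [1/2, 1/2] and [2/3, 1/3]. P(X+Y=0) = (1/2)×(2/3) = 1/3; P(X+Y=1) = (1/2)×(1/3) + (1/2)×(2/3) = 1/6 + 1/3 = 1/2; P(X+Y=2) = (1/2)×(1/3) = 1/6. PMF: [1/3, 1/2, 1/6] (sums to 1 ✓)

[1/3, 1/2, 1/6]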